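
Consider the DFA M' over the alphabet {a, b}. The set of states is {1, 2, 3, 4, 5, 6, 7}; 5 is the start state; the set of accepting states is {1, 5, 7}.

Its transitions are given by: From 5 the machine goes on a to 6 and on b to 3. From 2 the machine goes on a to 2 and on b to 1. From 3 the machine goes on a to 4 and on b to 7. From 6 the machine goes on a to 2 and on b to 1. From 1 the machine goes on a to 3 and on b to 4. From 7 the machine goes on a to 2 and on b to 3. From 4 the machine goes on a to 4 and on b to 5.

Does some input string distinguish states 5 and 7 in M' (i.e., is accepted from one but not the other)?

All states are reachable from the start state.
P0 = {1,5,7} | {2,3,4,6}.
No further refinement is possible. Final partition (2 blocks): {1,5,7} | {2,3,4,6}.
5 and 7 lie in the same block of the stable partition, so they are equivalent — no string distinguishes them.

No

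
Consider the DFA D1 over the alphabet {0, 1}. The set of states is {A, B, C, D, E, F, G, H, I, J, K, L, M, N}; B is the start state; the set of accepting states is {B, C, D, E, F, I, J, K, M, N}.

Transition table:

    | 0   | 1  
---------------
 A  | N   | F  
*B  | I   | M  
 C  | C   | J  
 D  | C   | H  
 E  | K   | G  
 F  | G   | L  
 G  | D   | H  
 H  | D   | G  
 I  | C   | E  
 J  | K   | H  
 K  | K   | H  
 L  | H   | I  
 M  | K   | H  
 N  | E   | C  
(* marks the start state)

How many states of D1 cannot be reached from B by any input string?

No path from B leads to A, F, L, N; the other 10 states are all reachable.

4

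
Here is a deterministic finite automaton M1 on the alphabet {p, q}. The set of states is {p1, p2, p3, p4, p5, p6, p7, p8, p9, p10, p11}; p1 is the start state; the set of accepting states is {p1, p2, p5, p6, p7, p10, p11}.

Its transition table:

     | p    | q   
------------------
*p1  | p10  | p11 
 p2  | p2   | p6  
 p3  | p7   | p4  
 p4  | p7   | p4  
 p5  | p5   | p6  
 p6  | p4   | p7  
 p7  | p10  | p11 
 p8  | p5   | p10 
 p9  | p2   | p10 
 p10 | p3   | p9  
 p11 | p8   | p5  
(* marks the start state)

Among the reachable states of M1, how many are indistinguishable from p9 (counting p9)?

All states are reachable from the start state.
Start with accepting vs non-accepting: {p1,p2,p5,p6,p7,p10,p11} | {p3,p4,p8,p9}.
On input p, block {p1,p2,p5,p6,p7,p10,p11} splits into {p1,p2,p5,p7} and {p6,p10,p11}.
Split {p1,p2,p5,p7} by δ(·,p) → {p1,p7} and {p2,p5}.
Refine {p3,p4,p8,p9} on symbol p: members go to different blocks, giving {p3,p4} and {p8,p9}.
On input p, block {p6,p10,p11} splits into {p6,p10} and {p11}.
Split {p6,p10} by δ(·,q) → {p6} and {p10}.
No further refinement is possible. Final partition (7 blocks): {p1,p7} | {p3,p4} | {p6} | {p2,p5} | {p8,p9} | {p11} | {p10}.
The equivalence class containing p9 is {p8,p9}, of size 2.

2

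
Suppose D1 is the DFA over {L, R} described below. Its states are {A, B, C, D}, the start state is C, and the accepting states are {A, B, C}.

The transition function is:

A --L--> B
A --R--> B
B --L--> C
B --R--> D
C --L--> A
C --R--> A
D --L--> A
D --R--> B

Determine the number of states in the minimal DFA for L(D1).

4

Start with accepting vs non-accepting: {A,B,C} | {D}.
Refine {A,B,C} on symbol R: members go to different blocks, giving {A,C} and {B}.
Split {A,C} by δ(·,L) → {A} and {C}.
No further refinement is possible. Final partition (4 blocks): {A} | {D} | {B} | {C}.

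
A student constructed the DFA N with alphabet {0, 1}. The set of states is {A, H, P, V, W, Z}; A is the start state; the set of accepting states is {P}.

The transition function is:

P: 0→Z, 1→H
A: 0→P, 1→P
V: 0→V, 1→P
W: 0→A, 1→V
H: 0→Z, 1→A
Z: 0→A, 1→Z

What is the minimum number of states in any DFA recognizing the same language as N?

4

Reachable states from the start: {A,H,P,Z}. Unreachable: {V,W} — drop them.
Start with accepting vs non-accepting: {P} | {A,H,Z}.
Refine {A,H,Z} on symbol 0: members go to different blocks, giving {H,Z} and {A}.
On input 0, block {H,Z} splits into {H} and {Z}.
No further refinement is possible. Final partition (4 blocks): {P} | {H} | {A} | {Z}.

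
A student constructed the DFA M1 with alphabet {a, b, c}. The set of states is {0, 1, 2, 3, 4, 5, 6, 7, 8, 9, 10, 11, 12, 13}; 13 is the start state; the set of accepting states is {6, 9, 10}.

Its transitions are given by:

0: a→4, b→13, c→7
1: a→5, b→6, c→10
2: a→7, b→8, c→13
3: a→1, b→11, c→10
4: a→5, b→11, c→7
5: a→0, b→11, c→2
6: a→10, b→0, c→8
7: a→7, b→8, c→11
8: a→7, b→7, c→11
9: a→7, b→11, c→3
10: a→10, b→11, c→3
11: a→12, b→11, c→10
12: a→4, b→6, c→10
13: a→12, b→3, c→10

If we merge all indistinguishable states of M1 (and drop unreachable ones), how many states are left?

6

Reachable states from the start: {0,1,2,3,4,5,6,7,8,10,11,12,13}. Unreachable: {9} — drop them.
Initial partition by acceptance: {6,10} | {0,1,2,3,4,5,7,8,11,12,13}.
Refine {0,1,2,3,4,5,7,8,11,12,13} on symbol b: members go to different blocks, giving {0,2,3,4,5,7,8,11,13} and {1,12}.
Split {0,2,3,4,5,7,8,11,13} by δ(·,a) → {0,2,4,5,7,8} and {3,11,13}.
Split {6,10} by δ(·,b) → {6} and {10}.
On input b, block {0,2,4,5,7,8} splits into {0,4,5} and {2,7,8}.
No further refinement is possible. Final partition (6 blocks): {6} | {0,4,5} | {1,12} | {3,11,13} | {10} | {2,7,8}.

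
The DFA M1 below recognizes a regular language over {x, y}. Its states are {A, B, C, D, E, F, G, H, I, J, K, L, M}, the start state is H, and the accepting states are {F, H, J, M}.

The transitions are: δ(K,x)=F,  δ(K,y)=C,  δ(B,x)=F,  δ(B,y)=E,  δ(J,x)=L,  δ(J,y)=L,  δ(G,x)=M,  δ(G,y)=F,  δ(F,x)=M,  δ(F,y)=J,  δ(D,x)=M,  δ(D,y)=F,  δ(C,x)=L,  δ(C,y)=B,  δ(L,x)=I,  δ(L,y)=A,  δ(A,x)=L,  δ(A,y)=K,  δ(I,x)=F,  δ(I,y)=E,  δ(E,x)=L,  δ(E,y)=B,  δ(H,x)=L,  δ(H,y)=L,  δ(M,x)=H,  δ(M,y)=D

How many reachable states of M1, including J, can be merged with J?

2

First remove the unreachable states {G}; 12 states remain.
Start with accepting vs non-accepting: {F,H,J,M} | {A,B,C,D,E,I,K,L}.
On input x, block {F,H,J,M} splits into {F,M} and {H,J}.
Refine {F,M} on symbol x: members go to different blocks, giving {F} and {M}.
Refine {A,B,C,D,E,I,K,L} on symbol x: members go to different blocks, giving {A,C,E,L} and {B,I,K} and {D}.
On input x, block {A,C,E,L} splits into {A,C,E} and {L}.
Stable partition: {F} | {A,C,E} | {H,J} | {M} | {B,I,K} | {D} | {L} — 7 equivalence classes.
State J belongs to the block {H,J}, which has 2 states.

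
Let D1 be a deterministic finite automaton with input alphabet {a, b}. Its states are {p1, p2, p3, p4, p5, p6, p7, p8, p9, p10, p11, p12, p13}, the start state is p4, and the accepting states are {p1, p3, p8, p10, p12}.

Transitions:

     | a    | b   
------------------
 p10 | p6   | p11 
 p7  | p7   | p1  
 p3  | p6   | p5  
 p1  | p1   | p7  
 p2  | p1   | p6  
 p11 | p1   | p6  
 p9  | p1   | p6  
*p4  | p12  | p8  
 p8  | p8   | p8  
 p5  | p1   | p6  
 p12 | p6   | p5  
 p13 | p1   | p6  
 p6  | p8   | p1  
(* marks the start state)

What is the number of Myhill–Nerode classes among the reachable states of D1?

States {p2,p3,p9,p10,p11,p13} cannot be reached from the start state, so discard them.
P0 = {p1,p8,p12} | {p4,p5,p6,p7}.
On input a, block {p1,p8,p12} splits into {p1,p8} and {p12}.
Refine {p1,p8} on symbol b: members go to different blocks, giving {p1} and {p8}.
On input a, block {p4,p5,p6,p7} splits into {p4} and {p5} and {p6} and {p7}.
Stable partition: {p1} | {p4} | {p12} | {p8} | {p5} | {p6} | {p7} — 7 equivalence classes.

7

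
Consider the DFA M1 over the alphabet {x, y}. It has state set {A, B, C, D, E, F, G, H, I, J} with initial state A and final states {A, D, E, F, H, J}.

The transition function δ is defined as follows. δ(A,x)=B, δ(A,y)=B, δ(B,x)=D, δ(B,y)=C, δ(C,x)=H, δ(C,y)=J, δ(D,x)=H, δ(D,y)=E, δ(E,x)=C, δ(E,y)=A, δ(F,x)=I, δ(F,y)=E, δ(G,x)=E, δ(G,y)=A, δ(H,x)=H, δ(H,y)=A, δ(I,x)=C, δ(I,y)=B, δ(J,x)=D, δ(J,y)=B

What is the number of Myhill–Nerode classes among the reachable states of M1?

7

Reachable states from the start: {A,B,C,D,E,H,J}. Unreachable: {F,G,I} — drop them.
P0 = {A,D,E,H,J} | {B,C}.
Refine {A,D,E,H,J} on symbol x: members go to different blocks, giving {D,H,J} and {A,E}.
Refine {D,H,J} on symbol y: members go to different blocks, giving {D,H} and {J}.
On input y, block {B,C} splits into {B} and {C}.
On input x, block {A,E} splits into {A} and {E}.
On input y, block {D,H} splits into {D} and {H}.
Stable partition: {D} | {B} | {A} | {J} | {C} | {E} | {H} — 7 equivalence classes.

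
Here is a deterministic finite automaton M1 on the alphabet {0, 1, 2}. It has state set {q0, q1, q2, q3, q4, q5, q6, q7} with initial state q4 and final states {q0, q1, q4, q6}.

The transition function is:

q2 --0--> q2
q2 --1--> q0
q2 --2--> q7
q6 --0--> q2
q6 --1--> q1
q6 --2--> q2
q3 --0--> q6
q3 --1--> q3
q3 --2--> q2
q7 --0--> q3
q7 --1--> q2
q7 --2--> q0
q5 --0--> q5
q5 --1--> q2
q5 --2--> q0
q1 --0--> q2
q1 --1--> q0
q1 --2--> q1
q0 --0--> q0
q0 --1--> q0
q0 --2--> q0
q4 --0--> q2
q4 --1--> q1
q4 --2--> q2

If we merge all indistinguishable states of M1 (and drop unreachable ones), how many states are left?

Reachable states from the start: {q0,q1,q2,q3,q4,q6,q7}. Unreachable: {q5} — drop them.
P0 = {q0,q1,q4,q6} | {q2,q3,q7}.
Refine {q0,q1,q4,q6} on symbol 0: members go to different blocks, giving {q1,q4,q6} and {q0}.
On input 1, block {q1,q4,q6} splits into {q4,q6} and {q1}.
Split {q2,q3,q7} by δ(·,0) → {q2,q7} and {q3}.
On input 0, block {q2,q7} splits into {q2} and {q7}.
Stable partition: {q4,q6} | {q2} | {q0} | {q1} | {q3} | {q7} — 6 equivalence classes.

6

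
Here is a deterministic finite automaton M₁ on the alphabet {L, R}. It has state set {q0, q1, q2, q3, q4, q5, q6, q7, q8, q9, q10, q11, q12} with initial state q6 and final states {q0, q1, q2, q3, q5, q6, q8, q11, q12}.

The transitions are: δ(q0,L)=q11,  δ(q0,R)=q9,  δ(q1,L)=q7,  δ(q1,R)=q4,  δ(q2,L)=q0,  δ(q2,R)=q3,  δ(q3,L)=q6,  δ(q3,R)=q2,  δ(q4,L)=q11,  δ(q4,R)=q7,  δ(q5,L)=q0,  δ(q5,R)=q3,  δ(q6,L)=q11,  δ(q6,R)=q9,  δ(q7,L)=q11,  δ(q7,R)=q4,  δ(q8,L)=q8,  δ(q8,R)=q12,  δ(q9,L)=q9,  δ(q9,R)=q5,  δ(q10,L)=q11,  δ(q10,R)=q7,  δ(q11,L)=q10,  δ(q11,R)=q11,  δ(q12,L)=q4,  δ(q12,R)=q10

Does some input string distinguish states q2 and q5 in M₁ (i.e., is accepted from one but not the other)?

States {q1,q8,q12} cannot be reached from the start state, so discard them.
Start with accepting vs non-accepting: {q0,q2,q3,q5,q6,q11} | {q4,q7,q9,q10}.
On input L, block {q0,q2,q3,q5,q6,q11} splits into {q0,q2,q3,q5,q6} and {q11}.
Refine {q0,q2,q3,q5,q6} on symbol L: members go to different blocks, giving {q2,q3,q5} and {q0,q6}.
On input L, block {q4,q7,q9,q10} splits into {q4,q7,q10} and {q9}.
No further refinement is possible. Final partition (5 blocks): {q2,q3,q5} | {q4,q7,q10} | {q11} | {q0,q6} | {q9}.
q2 and q5 lie in the same block of the stable partition, so they are equivalent — no string distinguishes them.

No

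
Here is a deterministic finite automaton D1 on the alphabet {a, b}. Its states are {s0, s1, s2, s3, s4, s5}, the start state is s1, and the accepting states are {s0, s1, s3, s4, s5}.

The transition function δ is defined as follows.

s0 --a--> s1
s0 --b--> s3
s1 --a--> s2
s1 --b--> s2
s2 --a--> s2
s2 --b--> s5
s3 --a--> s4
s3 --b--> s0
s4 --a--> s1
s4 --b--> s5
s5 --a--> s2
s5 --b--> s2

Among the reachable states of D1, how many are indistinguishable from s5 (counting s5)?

2

States {s0,s3,s4} cannot be reached from the start state, so discard them.
Start with accepting vs non-accepting: {s1,s5} | {s2}.
Stable partition: {s1,s5} | {s2} — 2 equivalence classes.
The equivalence class containing s5 is {s1,s5}, of size 2.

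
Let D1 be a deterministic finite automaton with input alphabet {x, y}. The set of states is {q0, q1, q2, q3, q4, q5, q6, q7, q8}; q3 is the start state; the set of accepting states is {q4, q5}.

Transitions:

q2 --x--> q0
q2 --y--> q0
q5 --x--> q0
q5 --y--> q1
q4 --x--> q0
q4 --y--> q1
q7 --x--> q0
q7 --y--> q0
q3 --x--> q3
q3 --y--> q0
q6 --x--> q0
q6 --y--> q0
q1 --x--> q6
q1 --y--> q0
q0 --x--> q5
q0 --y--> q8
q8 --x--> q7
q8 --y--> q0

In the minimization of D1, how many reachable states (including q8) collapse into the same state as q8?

2

States {q2,q4} cannot be reached from the start state, so discard them.
Initial partition by acceptance: {q5} | {q0,q1,q3,q6,q7,q8}.
Refine {q0,q1,q3,q6,q7,q8} on symbol x: members go to different blocks, giving {q1,q3,q6,q7,q8} and {q0}.
Refine {q1,q3,q6,q7,q8} on symbol x: members go to different blocks, giving {q1,q3,q8} and {q6,q7}.
On input x, block {q1,q3,q8} splits into {q1,q8} and {q3}.
The partition is now stable with 5 blocks: {q5} | {q1,q8} | {q0} | {q6,q7} | {q3}.
State q8 belongs to the block {q1,q8}, which has 2 states.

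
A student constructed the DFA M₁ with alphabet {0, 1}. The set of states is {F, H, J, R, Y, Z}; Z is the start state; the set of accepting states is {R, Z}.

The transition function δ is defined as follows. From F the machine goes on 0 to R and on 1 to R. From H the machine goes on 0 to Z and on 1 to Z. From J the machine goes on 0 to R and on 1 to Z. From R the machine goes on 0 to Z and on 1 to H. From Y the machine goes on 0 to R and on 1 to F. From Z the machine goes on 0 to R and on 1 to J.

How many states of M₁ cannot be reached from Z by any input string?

No path from Z leads to F, Y; the other 4 states are all reachable.

2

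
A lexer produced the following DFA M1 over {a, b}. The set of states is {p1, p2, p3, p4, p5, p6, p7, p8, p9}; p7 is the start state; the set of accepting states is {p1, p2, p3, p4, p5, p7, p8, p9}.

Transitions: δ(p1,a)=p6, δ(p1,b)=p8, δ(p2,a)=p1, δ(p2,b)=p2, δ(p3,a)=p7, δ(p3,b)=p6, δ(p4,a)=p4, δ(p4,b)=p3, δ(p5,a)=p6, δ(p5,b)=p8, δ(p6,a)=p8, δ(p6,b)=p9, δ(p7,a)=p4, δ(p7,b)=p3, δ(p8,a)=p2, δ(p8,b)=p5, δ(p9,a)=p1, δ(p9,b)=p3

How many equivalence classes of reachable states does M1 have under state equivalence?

Start with accepting vs non-accepting: {p1,p2,p3,p4,p5,p7,p8,p9} | {p6}.
Refine {p1,p2,p3,p4,p5,p7,p8,p9} on symbol a: members go to different blocks, giving {p2,p3,p4,p7,p8,p9} and {p1,p5}.
Split {p2,p3,p4,p7,p8,p9} by δ(·,a) → {p3,p4,p7,p8} and {p2,p9}.
On input a, block {p3,p4,p7,p8} splits into {p3,p4,p7} and {p8}.
Split {p3,p4,p7} by δ(·,b) → {p4,p7} and {p3}.
Refine {p2,p9} on symbol b: members go to different blocks, giving {p2} and {p9}.
Stable partition: {p4,p7} | {p6} | {p1,p5} | {p2} | {p8} | {p3} | {p9} — 7 equivalence classes.

7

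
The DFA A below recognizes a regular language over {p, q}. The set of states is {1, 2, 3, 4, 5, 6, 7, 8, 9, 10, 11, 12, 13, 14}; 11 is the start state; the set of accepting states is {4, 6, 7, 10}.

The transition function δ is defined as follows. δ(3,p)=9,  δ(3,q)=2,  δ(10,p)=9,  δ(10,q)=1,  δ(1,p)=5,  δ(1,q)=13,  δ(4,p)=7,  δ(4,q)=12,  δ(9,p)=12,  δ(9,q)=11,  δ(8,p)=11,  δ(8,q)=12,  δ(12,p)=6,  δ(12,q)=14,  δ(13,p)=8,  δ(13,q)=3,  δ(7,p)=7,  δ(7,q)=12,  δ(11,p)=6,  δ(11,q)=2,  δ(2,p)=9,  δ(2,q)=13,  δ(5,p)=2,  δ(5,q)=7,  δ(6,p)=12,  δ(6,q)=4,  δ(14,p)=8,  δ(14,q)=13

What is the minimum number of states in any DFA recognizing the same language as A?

5

First remove the unreachable states {1,5,10}; 11 states remain.
Start with accepting vs non-accepting: {4,6,7} | {2,3,8,9,11,12,13,14}.
Split {4,6,7} by δ(·,p) → {4,7} and {6}.
Split {2,3,8,9,11,12,13,14} by δ(·,p) → {2,3,8,9,13,14} and {11,12}.
Refine {2,3,8,9,13,14} on symbol p: members go to different blocks, giving {2,3,13,14} and {8,9}.
The partition is now stable with 5 blocks: {4,7} | {2,3,13,14} | {6} | {11,12} | {8,9}.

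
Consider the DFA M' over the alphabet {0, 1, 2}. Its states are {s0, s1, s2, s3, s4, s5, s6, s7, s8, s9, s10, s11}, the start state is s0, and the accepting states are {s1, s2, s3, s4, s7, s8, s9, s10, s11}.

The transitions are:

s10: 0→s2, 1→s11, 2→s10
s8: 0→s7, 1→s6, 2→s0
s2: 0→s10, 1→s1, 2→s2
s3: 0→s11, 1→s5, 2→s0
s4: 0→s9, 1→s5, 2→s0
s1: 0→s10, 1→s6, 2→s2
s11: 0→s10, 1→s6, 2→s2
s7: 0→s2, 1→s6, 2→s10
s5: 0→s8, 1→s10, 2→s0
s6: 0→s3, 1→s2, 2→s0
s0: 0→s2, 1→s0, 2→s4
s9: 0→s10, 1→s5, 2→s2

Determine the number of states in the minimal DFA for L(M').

5

Every state is reachable, so we keep all 12.
Initial partition by acceptance: {s1,s2,s3,s4,s7,s8,s9,s10,s11} | {s0,s5,s6}.
Refine {s1,s2,s3,s4,s7,s8,s9,s10,s11} on symbol 1: members go to different blocks, giving {s1,s3,s4,s7,s8,s9,s11} and {s2,s10}.
Split {s1,s3,s4,s7,s8,s9,s11} by δ(·,0) → {s1,s7,s9,s11} and {s3,s4,s8}.
On input 0, block {s0,s5,s6} splits into {s5,s6} and {s0}.
Stable partition: {s1,s7,s9,s11} | {s5,s6} | {s2,s10} | {s3,s4,s8} | {s0} — 5 equivalence classes.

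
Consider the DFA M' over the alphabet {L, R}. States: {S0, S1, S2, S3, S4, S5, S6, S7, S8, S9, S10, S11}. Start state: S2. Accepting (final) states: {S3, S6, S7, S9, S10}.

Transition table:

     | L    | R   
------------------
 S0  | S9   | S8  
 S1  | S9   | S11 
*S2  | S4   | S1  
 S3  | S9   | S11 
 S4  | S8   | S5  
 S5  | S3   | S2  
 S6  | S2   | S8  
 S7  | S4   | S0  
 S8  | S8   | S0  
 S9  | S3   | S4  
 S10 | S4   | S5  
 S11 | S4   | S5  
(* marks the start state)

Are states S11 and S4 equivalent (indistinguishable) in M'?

Yes

States {S6,S7,S10} cannot be reached from the start state, so discard them.
P0 = {S3,S9} | {S0,S1,S2,S4,S5,S8,S11}.
On input L, block {S0,S1,S2,S4,S5,S8,S11} splits into {S2,S4,S8,S11} and {S0,S1,S5}.
No further refinement is possible. Final partition (3 blocks): {S3,S9} | {S2,S4,S8,S11} | {S0,S1,S5}.
S11 and S4 lie in the same block of the stable partition, so they are equivalent — no string distinguishes them.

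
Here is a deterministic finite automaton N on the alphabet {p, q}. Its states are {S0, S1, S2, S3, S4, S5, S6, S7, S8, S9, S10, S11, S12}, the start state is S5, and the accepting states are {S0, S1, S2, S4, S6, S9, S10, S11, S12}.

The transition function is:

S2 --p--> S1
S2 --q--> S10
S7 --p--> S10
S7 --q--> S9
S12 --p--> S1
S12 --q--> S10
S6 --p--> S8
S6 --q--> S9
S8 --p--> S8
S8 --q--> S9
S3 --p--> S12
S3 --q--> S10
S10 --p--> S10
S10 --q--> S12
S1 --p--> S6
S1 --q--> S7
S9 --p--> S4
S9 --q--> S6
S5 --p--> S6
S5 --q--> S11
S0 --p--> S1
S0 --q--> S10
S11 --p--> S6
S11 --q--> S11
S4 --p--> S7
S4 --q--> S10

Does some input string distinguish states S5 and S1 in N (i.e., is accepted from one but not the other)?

First remove the unreachable states {S0,S2,S3}; 10 states remain.
Initial partition by acceptance: {S1,S4,S6,S9,S10,S11,S12} | {S5,S7,S8}.
Refine {S1,S4,S6,S9,S10,S11,S12} on symbol p: members go to different blocks, giving {S1,S9,S10,S11,S12} and {S4,S6}.
Refine {S1,S9,S10,S11,S12} on symbol p: members go to different blocks, giving {S1,S9,S11} and {S10,S12}.
On input q, block {S1,S9,S11} splits into {S1} and {S9} and {S11}.
Refine {S5,S7,S8} on symbol p: members go to different blocks, giving {S5} and {S7} and {S8}.
Refine {S4,S6} on symbol p: members go to different blocks, giving {S4} and {S6}.
Split {S10,S12} by δ(·,p) → {S10} and {S12}.
No further refinement is possible. Final partition (10 blocks): {S1} | {S5} | {S4} | {S10} | {S9} | {S11} | {S7} | {S8} | {S6} | {S12}.
S5 and S1 end up in different blocks, so they are distinguishable. For instance, the string 'ε' is accepted from only S1.

Yes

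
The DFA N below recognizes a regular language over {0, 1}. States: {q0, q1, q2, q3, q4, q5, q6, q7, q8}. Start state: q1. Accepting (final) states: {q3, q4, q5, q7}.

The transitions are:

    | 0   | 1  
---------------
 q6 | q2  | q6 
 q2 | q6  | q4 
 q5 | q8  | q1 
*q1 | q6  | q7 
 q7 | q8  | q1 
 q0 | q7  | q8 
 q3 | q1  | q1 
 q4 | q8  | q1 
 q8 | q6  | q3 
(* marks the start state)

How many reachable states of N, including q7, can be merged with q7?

Reachable states from the start: {q1,q2,q3,q4,q6,q7,q8}. Unreachable: {q0,q5} — drop them.
Initial partition by acceptance: {q3,q4,q7} | {q1,q2,q6,q8}.
Refine {q1,q2,q6,q8} on symbol 1: members go to different blocks, giving {q1,q2,q8} and {q6}.
No further refinement is possible. Final partition (3 blocks): {q3,q4,q7} | {q1,q2,q8} | {q6}.
The equivalence class containing q7 is {q3,q4,q7}, of size 3.

3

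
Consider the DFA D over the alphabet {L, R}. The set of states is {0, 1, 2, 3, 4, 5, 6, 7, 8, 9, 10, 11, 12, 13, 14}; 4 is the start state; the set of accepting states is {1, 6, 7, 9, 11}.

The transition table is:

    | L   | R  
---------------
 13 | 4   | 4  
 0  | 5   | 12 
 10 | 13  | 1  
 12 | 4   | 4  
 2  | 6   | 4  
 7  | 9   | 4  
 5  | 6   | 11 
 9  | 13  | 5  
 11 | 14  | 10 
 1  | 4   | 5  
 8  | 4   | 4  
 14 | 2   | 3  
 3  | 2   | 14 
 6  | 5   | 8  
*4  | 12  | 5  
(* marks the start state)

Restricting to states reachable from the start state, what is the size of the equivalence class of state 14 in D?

2

Reachable states from the start: {1,2,3,4,5,6,8,10,11,12,13,14}. Unreachable: {0,7,9} — drop them.
P0 = {1,6,11} | {2,3,4,5,8,10,12,13,14}.
On input L, block {2,3,4,5,8,10,12,13,14} splits into {3,4,8,10,12,13,14} and {2,5}.
On input L, block {1,6,11} splits into {1,11} and {6}.
Split {1,11} by δ(·,R) → {1} and {11}.
Split {3,4,8,10,12,13,14} by δ(·,L) → {4,8,10,12,13} and {3,14}.
Refine {4,8,10,12,13} on symbol R: members go to different blocks, giving {8,12,13} and {4} and {10}.
Split {2,5} by δ(·,R) → {2} and {5}.
The partition is now stable with 9 blocks: {1} | {8,12,13} | {2} | {6} | {11} | {3,14} | {4} | {10} | {5}.
State 14 belongs to the block {3,14}, which has 2 states.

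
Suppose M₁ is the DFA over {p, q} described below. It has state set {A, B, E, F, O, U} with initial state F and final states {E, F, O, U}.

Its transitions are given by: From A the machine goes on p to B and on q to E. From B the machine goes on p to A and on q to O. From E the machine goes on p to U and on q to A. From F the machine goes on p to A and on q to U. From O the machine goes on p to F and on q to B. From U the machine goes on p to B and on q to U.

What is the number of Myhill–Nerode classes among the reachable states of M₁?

Every state is reachable, so we keep all 6.
P0 = {E,F,O,U} | {A,B}.
Refine {E,F,O,U} on symbol p: members go to different blocks, giving {F,U} and {E,O}.
The partition is now stable with 3 blocks: {F,U} | {A,B} | {E,O}.

3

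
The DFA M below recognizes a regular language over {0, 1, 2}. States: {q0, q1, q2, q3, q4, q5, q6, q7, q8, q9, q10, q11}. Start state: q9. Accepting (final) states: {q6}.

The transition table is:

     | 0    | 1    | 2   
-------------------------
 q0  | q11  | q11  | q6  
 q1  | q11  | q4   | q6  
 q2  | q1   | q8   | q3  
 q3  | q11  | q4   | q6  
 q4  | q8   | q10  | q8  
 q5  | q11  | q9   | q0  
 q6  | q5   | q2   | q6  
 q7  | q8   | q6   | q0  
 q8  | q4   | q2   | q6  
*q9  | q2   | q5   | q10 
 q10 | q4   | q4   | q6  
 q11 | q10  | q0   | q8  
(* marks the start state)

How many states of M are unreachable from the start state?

BFS from q9 reaches {q0, q1, q2, q3, q4, q5, q6, q8, q9, q10, q11}; the 1 state(s) q7 are never visited.

1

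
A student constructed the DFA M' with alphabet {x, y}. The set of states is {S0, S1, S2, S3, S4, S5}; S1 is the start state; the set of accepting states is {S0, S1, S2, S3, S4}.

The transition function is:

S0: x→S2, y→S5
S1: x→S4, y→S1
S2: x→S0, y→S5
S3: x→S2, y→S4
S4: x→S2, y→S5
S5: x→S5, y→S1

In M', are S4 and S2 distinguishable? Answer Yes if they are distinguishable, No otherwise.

Reachable states from the start: {S0,S1,S2,S4,S5}. Unreachable: {S3} — drop them.
P0 = {S0,S1,S2,S4} | {S5}.
Split {S0,S1,S2,S4} by δ(·,y) → {S0,S2,S4} and {S1}.
Stable partition: {S0,S2,S4} | {S5} | {S1} — 3 equivalence classes.
S4 and S2 lie in the same block of the stable partition, so they are equivalent — no string distinguishes them.

No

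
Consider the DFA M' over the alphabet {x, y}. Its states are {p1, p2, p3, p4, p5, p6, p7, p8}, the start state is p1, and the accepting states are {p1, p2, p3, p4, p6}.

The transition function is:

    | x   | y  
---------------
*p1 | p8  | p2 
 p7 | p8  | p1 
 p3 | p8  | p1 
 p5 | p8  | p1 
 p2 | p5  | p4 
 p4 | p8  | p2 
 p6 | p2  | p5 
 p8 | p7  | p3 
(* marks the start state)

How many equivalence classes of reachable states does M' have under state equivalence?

2

Reachable states from the start: {p1,p2,p3,p4,p5,p7,p8}. Unreachable: {p6} — drop them.
P0 = {p1,p2,p3,p4} | {p5,p7,p8}.
Stable partition: {p1,p2,p3,p4} | {p5,p7,p8} — 2 equivalence classes.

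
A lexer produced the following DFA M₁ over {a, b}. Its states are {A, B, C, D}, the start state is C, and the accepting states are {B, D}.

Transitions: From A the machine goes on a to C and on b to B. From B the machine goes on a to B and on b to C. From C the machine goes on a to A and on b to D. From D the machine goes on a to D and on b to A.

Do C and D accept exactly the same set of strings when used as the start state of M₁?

All states are reachable from the start state.
Start with accepting vs non-accepting: {B,D} | {A,C}.
Stable partition: {B,D} | {A,C} — 2 equivalence classes.
C and D end up in different blocks, so they are distinguishable. For instance, the string 'ε' is accepted from only D.

No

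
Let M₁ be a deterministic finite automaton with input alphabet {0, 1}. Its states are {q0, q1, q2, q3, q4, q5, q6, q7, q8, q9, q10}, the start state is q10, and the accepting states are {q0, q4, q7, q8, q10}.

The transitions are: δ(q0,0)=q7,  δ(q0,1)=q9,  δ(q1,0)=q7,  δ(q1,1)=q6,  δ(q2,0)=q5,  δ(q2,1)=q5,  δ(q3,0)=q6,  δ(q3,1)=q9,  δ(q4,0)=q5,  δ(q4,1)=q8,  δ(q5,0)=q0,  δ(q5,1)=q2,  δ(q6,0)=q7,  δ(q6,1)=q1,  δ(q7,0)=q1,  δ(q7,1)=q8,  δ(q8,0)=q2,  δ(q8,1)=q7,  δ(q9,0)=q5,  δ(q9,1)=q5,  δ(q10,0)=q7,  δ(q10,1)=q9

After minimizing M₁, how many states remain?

6

Reachable states from the start: {q0,q1,q2,q5,q6,q7,q8,q9,q10}. Unreachable: {q3,q4} — drop them.
Start with accepting vs non-accepting: {q0,q7,q8,q10} | {q1,q2,q5,q6,q9}.
Refine {q0,q7,q8,q10} on symbol 0: members go to different blocks, giving {q0,q10} and {q7,q8}.
Refine {q1,q2,q5,q6,q9} on symbol 0: members go to different blocks, giving {q1,q6} and {q2,q9} and {q5}.
Split {q7,q8} by δ(·,0) → {q7} and {q8}.
The partition is now stable with 6 blocks: {q0,q10} | {q1,q6} | {q7} | {q2,q9} | {q5} | {q8}.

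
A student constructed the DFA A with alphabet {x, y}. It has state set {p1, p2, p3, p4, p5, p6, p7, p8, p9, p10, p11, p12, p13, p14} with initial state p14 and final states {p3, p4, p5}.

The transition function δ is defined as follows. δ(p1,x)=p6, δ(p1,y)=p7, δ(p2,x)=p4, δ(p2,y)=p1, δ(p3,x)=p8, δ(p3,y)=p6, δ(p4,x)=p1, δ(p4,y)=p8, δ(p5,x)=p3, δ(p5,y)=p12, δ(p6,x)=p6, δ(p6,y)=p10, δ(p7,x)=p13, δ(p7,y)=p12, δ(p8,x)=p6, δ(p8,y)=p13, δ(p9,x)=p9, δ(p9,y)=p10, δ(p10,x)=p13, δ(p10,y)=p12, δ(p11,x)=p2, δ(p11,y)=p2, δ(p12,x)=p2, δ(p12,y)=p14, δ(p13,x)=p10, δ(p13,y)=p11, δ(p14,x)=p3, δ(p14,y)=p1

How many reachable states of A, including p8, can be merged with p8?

3

Reachable states from the start: {p1,p2,p3,p4,p6,p7,p8,p10,p11,p12,p13,p14}. Unreachable: {p5,p9} — drop them.
P0 = {p3,p4} | {p1,p2,p6,p7,p8,p10,p11,p12,p13,p14}.
Refine {p1,p2,p6,p7,p8,p10,p11,p12,p13,p14} on symbol x: members go to different blocks, giving {p1,p6,p7,p8,p10,p11,p12,p13} and {p2,p14}.
Refine {p1,p6,p7,p8,p10,p11,p12,p13} on symbol x: members go to different blocks, giving {p1,p6,p7,p8,p10,p13} and {p11,p12}.
Split {p1,p6,p7,p8,p10,p13} by δ(·,y) → {p1,p6,p8} and {p7,p10,p13}.
Stable partition: {p3,p4} | {p1,p6,p8} | {p2,p14} | {p11,p12} | {p7,p10,p13} — 5 equivalence classes.
The equivalence class containing p8 is {p1,p6,p8}, of size 3.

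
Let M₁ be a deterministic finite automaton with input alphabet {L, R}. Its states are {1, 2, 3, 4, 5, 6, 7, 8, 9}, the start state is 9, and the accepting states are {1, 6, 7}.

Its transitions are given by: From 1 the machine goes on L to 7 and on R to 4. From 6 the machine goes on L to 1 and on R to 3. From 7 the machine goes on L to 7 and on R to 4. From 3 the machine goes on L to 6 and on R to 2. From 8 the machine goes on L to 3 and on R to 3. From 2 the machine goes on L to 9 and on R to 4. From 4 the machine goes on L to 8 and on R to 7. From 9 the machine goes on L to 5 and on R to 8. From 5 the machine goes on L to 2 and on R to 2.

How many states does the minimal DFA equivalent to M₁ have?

8

Start with accepting vs non-accepting: {1,6,7} | {2,3,4,5,8,9}.
Refine {2,3,4,5,8,9} on symbol L: members go to different blocks, giving {2,4,5,8,9} and {3}.
Split {1,6,7} by δ(·,R) → {1,7} and {6}.
Split {2,4,5,8,9} by δ(·,L) → {2,4,5,9} and {8}.
Refine {2,4,5,9} on symbol L: members go to different blocks, giving {2,5,9} and {4}.
Refine {2,5,9} on symbol R: members go to different blocks, giving {2} and {5} and {9}.
No further refinement is possible. Final partition (8 blocks): {1,7} | {2} | {3} | {6} | {8} | {4} | {5} | {9}.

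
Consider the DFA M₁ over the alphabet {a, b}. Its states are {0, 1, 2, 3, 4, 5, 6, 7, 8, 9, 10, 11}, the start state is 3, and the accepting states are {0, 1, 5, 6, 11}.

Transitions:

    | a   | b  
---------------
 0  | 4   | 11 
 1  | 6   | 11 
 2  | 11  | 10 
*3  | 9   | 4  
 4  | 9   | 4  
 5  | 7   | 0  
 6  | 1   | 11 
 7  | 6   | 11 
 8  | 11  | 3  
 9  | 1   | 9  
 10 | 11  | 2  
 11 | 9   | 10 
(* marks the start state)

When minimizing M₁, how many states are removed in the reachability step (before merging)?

4

BFS from 3 reaches {1, 2, 3, 4, 6, 9, 10, 11}; the 4 state(s) 0, 5, 7, 8 are never visited.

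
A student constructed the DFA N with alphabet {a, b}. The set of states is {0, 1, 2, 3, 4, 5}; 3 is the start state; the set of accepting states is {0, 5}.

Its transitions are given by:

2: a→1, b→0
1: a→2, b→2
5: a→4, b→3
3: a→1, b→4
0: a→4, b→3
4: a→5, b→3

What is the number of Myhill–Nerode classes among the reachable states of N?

5

Every state is reachable, so we keep all 6.
Initial partition by acceptance: {0,5} | {1,2,3,4}.
On input a, block {1,2,3,4} splits into {1,2,3} and {4}.
On input b, block {1,2,3} splits into {1} and {2} and {3}.
Stable partition: {0,5} | {1} | {4} | {2} | {3} — 5 equivalence classes.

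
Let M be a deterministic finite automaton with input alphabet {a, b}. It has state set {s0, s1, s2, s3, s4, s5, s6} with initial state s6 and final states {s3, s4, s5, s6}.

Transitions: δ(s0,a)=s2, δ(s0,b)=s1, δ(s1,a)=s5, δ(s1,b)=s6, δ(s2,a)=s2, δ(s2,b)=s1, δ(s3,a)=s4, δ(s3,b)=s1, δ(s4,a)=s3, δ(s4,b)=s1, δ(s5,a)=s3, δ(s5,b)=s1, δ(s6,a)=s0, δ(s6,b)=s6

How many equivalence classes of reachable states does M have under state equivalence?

4

All states are reachable from the start state.
Initial partition by acceptance: {s3,s4,s5,s6} | {s0,s1,s2}.
Refine {s3,s4,s5,s6} on symbol a: members go to different blocks, giving {s3,s4,s5} and {s6}.
On input a, block {s0,s1,s2} splits into {s0,s2} and {s1}.
No further refinement is possible. Final partition (4 blocks): {s3,s4,s5} | {s0,s2} | {s6} | {s1}.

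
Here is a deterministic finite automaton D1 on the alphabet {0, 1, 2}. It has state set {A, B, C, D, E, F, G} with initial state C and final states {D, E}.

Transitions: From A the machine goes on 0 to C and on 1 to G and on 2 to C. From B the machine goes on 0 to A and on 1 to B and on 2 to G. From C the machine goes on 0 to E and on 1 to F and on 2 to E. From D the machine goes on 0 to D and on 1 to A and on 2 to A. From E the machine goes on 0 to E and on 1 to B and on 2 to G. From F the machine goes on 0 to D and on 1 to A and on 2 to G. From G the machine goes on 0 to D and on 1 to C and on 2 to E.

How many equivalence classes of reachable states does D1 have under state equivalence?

7

All states are reachable from the start state.
Start with accepting vs non-accepting: {D,E} | {A,B,C,F,G}.
Split {A,B,C,F,G} by δ(·,0) → {C,F,G} and {A,B}.
Split {D,E} by δ(·,2) → {D} and {E}.
Refine {C,F,G} on symbol 0: members go to different blocks, giving {F,G} and {C}.
Refine {F,G} on symbol 1: members go to different blocks, giving {F} and {G}.
On input 0, block {A,B} splits into {A} and {B}.
Stable partition: {D} | {F} | {A} | {E} | {C} | {G} | {B} — 7 equivalence classes.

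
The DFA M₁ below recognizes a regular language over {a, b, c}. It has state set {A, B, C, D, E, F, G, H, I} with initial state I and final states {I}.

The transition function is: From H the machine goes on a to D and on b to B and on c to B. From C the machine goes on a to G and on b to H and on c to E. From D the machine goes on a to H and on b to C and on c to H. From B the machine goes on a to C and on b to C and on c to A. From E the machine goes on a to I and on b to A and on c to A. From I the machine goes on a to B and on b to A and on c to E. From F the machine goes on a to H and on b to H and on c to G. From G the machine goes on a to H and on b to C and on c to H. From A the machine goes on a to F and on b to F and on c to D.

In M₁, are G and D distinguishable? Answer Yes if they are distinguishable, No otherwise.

P0 = {I} | {A,B,C,D,E,F,G,H}.
On input a, block {A,B,C,D,E,F,G,H} splits into {A,B,C,D,F,G,H} and {E}.
Split {A,B,C,D,F,G,H} by δ(·,c) → {A,B,D,F,G,H} and {C}.
Refine {A,B,D,F,G,H} on symbol a: members go to different blocks, giving {A,D,F,G,H} and {B}.
On input b, block {A,D,F,G,H} splits into {A,F} and {D,G} and {H}.
On input a, block {A,F} splits into {A} and {F}.
The partition is now stable with 8 blocks: {I} | {A} | {E} | {C} | {B} | {D,G} | {H} | {F}.
G and D lie in the same block of the stable partition, so they are equivalent — no string distinguishes them.

No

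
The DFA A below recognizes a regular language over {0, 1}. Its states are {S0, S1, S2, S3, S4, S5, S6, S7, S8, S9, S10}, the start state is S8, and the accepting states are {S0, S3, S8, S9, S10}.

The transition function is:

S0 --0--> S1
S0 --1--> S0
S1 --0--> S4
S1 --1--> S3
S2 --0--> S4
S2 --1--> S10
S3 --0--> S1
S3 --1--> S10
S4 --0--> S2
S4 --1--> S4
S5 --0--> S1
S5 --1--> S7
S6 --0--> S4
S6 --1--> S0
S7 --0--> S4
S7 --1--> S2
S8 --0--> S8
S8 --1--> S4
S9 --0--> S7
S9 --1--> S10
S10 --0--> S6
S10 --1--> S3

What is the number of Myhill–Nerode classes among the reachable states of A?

4

States {S5,S7,S9} cannot be reached from the start state, so discard them.
Initial partition by acceptance: {S0,S3,S8,S10} | {S1,S2,S4,S6}.
Refine {S0,S3,S8,S10} on symbol 0: members go to different blocks, giving {S0,S3,S10} and {S8}.
On input 1, block {S1,S2,S4,S6} splits into {S1,S2,S6} and {S4}.
Stable partition: {S0,S3,S10} | {S1,S2,S6} | {S8} | {S4} — 4 equivalence classes.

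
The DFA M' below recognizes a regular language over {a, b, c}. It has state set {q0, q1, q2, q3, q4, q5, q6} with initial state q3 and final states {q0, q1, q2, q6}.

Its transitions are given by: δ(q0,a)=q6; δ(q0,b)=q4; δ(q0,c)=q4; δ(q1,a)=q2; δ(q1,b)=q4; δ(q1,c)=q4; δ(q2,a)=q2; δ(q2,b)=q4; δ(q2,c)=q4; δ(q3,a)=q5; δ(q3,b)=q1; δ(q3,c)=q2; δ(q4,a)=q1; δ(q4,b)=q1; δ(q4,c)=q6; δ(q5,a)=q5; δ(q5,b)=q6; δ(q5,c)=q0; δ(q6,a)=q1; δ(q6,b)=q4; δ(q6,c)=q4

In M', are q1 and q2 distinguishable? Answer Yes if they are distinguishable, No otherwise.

Initial partition by acceptance: {q0,q1,q2,q6} | {q3,q4,q5}.
On input a, block {q3,q4,q5} splits into {q3,q5} and {q4}.
Stable partition: {q0,q1,q2,q6} | {q3,q5} | {q4} — 3 equivalence classes.
q1 and q2 lie in the same block of the stable partition, so they are equivalent — no string distinguishes them.

No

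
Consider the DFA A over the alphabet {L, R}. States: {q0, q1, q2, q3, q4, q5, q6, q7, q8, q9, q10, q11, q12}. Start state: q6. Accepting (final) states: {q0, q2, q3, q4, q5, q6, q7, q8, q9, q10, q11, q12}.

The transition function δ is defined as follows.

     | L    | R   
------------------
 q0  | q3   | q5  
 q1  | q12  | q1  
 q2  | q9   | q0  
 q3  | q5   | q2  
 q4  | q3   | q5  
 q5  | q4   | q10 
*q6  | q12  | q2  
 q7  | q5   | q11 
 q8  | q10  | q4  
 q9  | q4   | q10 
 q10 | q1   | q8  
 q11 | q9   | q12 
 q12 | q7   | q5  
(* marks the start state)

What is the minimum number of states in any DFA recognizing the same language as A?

Initial partition by acceptance: {q0,q2,q3,q4,q5,q6,q7,q8,q9,q10,q11,q12} | {q1}.
On input L, block {q0,q2,q3,q4,q5,q6,q7,q8,q9,q10,q11,q12} splits into {q0,q2,q3,q4,q5,q6,q7,q8,q9,q11,q12} and {q10}.
Split {q0,q2,q3,q4,q5,q6,q7,q8,q9,q11,q12} by δ(·,L) → {q0,q2,q3,q4,q5,q6,q7,q9,q11,q12} and {q8}.
On input R, block {q0,q2,q3,q4,q5,q6,q7,q9,q11,q12} splits into {q0,q2,q3,q4,q6,q7,q11,q12} and {q5,q9}.
Refine {q0,q2,q3,q4,q6,q7,q11,q12} on symbol L: members go to different blocks, giving {q0,q4,q6,q12} and {q2,q3,q7,q11}.
Split {q0,q4,q6,q12} by δ(·,L) → {q0,q4,q12} and {q6}.
Split {q2,q3,q7,q11} by δ(·,R) → {q2,q11} and {q3,q7}.
No further refinement is possible. Final partition (8 blocks): {q0,q4,q12} | {q1} | {q10} | {q8} | {q5,q9} | {q2,q11} | {q6} | {q3,q7}.

8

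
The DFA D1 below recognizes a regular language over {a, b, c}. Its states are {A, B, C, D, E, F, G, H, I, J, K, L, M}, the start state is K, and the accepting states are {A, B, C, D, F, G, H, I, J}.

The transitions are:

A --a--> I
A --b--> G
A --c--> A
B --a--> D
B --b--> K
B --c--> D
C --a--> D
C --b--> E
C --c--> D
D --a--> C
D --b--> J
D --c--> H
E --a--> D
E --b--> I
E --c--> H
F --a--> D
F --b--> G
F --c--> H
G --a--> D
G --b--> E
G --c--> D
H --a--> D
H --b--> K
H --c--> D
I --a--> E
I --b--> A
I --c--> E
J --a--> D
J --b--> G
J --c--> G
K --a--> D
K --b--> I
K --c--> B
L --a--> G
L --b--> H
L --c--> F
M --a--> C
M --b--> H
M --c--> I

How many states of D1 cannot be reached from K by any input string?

3

No path from K leads to F, L, M; the other 10 states are all reachable.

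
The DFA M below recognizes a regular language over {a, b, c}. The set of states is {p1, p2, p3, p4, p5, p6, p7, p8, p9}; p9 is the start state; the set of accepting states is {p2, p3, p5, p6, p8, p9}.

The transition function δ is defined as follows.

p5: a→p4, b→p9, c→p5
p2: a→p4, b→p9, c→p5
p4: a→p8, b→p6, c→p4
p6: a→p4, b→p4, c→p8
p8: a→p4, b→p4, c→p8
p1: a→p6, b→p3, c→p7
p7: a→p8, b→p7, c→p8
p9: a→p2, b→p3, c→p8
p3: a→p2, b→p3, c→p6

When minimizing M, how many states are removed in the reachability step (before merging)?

2

BFS from p9 reaches {p2, p3, p4, p5, p6, p8, p9}; the 2 state(s) p1, p7 are never visited.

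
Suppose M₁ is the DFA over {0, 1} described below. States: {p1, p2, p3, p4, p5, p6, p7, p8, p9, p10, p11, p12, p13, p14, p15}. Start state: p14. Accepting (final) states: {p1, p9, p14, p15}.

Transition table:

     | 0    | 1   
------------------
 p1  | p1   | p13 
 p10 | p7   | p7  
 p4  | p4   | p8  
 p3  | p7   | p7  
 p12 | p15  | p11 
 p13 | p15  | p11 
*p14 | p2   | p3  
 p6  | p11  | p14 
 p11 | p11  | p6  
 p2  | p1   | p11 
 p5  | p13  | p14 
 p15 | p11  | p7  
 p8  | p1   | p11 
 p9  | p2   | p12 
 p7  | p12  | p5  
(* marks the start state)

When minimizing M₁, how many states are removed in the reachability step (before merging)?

4

Starting at p14 and following transitions, the reachable set is {p1, p2, p3, p5, p6, p7, p11, p12, p13, p14, p15}. That leaves p4, p8, p9, p10 unreachable — 4 in total.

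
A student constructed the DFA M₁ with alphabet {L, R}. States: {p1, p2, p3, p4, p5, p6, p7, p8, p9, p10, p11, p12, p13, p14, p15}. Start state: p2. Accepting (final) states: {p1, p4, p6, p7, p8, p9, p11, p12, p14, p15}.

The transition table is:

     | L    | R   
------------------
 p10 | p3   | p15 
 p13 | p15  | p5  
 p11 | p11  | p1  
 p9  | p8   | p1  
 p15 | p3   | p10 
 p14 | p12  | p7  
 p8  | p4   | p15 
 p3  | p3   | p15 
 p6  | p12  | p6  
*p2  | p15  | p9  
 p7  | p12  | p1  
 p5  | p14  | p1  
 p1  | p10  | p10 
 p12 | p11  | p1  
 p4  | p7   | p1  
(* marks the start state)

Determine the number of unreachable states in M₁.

No path from p2 leads to p5, p6, p13, p14; the other 11 states are all reachable.

4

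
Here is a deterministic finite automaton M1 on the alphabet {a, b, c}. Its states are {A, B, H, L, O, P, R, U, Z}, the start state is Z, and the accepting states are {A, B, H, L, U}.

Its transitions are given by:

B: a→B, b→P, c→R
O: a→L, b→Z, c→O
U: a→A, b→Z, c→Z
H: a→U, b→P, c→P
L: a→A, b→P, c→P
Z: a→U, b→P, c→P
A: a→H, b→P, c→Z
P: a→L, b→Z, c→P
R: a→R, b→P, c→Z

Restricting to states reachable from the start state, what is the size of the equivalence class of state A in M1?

Reachable states from the start: {A,H,L,P,U,Z}. Unreachable: {B,O,R} — drop them.
Start with accepting vs non-accepting: {A,H,L,U} | {P,Z}.
No further refinement is possible. Final partition (2 blocks): {A,H,L,U} | {P,Z}.
State A belongs to the block {A,H,L,U}, which has 4 states.

4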